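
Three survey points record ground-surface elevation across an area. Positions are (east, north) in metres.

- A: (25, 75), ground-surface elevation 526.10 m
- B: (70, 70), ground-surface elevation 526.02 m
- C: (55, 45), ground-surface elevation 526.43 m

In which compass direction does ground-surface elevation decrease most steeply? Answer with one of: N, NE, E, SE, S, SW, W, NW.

N

Three-point gradient (reference A): Δ to B = (45, -5, -0.08), Δ to C = (30, -30, +0.33).
∂z/∂x = -0.003375, ∂z/∂y = -0.01437 (det = -1200).
Steepest decrease is along −∇f = (+0.003375 E, +0.01437 N) → north.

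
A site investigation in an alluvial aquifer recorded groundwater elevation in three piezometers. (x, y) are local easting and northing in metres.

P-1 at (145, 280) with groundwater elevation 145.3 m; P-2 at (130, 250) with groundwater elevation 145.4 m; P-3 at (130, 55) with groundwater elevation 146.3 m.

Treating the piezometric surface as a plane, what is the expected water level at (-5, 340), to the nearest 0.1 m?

Taking P-1 as reference: P-2−P-1 = (-15, -30, +0.1); P-3−P-1 = (-15, -225, +1.0).
Solve a·Δx + b·Δy = Δh: det = (-15)·(-225) − (-15)·(-30) = 2925.
∂h/∂x = [(+0.1)·(-225) − (+1.0)·(-30)] / 2925 = +0.002564
∂h/∂y = [(-15)·(+1.0) − (-15)·(+0.1)] / 2925 = -0.004615
h(-5, 340) = 145.3 + (+0.002564)·(-150) + (-0.004615)·(60) = 145.3 -0.385 -0.277 = 144.638 m.

144.6 m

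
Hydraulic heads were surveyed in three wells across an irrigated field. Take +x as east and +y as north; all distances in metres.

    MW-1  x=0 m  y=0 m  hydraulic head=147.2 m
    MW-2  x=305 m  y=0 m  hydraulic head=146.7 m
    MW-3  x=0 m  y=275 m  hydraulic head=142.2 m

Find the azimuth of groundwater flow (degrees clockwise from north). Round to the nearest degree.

005°

∂h/∂x = (146.7 − 147.2) / (305 − 0) = -0.001639
∂h/∂y = (142.2 − 147.2) / (275 − 0) = -0.01818
Flow direction (−∇h) has components (+0.001639 E, +0.01818 N).
Azimuth = atan2(E, N) = atan2(+0.001639, +0.01818) = 5.2° ≈ 005°.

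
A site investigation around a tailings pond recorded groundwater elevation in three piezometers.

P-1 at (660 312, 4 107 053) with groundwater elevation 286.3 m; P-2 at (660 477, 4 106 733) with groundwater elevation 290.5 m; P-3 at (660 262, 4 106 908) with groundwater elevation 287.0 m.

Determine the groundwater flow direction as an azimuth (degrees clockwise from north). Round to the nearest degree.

310°

With h = a·x + b·y + c and P-1 as origin, the differences give:
  165·a + (-320)·b = +4.2
  (-50)·a + (-145)·b = +0.7
Eliminate b (×(-145) and ×(-320), subtract): -39925·a = -385.00 → a = ∂h/∂x = +0.009643
Back-substitute: b = ∂h/∂y = -0.008153.
Flow direction (−∇h) has components (-0.009643 E, +0.008153 N).
Azimuth = atan2(E, N) = atan2(-0.009643, +0.008153) = 310.2° ≈ 310°.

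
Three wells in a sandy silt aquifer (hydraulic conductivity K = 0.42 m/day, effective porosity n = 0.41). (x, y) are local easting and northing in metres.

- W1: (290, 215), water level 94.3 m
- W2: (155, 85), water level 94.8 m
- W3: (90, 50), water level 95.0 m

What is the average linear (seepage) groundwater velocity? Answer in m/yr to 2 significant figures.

With h = a·x + b·y + c and W1 as origin, the differences give:
  (-135)·a + (-130)·b = +0.5
  (-200)·a + (-165)·b = +0.7
Eliminate b (×(-165) and ×(-130), subtract): -3725·a = 8.50 → a = ∂h/∂x = -0.002282
Back-substitute: b = ∂h/∂y = -0.001477.
|∇h| = √(-0.002282² + -0.001477²) = 0.002718
Seepage velocity v = K·i/n = 0.42 × 0.002718 / 0.41 = 0.002784 m/day = 1.017 m/yr.

1.0 m/yr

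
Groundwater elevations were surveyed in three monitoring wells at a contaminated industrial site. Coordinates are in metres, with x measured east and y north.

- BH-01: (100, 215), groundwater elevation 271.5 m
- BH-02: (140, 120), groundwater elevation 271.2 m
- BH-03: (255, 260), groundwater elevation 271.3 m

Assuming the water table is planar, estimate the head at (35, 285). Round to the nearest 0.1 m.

Differences from BH-01: to BH-02 (Δx, Δy, Δh) = (40, -95, -0.3); to BH-03 = (155, 45, -0.2).
Solve a·Δx + b·Δy = Δh: det = 40·45 − 155·(-95) = 16525.
∂h/∂x = [(-0.3)·45 − (-0.2)·(-95)] / 16525 = -0.001967
∂h/∂y = [40·(-0.2) − 155·(-0.3)] / 16525 = +0.002330
h(35, 285) = 271.5 + (-0.001967)·(-65) + (+0.002330)·(70) = 271.5 +0.128 +0.163 = 271.791 m.

271.8 m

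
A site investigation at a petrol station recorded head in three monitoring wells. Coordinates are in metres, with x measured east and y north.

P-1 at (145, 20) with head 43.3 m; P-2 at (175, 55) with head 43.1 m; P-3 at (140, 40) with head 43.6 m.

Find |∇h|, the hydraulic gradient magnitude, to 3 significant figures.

With h = a·x + b·y + c and P-1 as origin, the differences give:
  30·a + 35·b = -0.2
  (-5)·a + 20·b = +0.3
Eliminate b (×20 and ×35, subtract): 775·a = -14.50 → a = ∂h/∂x = -0.01871
Back-substitute: b = ∂h/∂y = +0.01032.
|∇h| = √(-0.01871² + 0.01032²) = 0.02137

0.0214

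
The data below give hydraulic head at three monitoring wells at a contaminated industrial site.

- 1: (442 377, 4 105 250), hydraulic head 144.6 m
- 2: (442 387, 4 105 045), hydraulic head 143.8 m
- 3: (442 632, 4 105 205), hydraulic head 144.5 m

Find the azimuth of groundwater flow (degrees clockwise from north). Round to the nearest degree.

184°

Differences from 1: to 2 (Δx, Δy, Δh) = (10, -205, -0.8); to 3 = (255, -45, -0.1).
Determinant of the coordinate differences = 10·(-45) − 255·(-205) = 51825.
∂h/∂x = [(-0.8)·(-45) − (-0.1)·(-205)] / 51825 = +0.0002991
∂h/∂y = [10·(-0.1) − 255·(-0.8)] / 51825 = +0.003917
Flow direction (−∇h) has components (-0.0002991 E, -0.003917 N).
Azimuth = atan2(E, N) = atan2(-0.0002991, -0.003917) = 184.4° ≈ 184°.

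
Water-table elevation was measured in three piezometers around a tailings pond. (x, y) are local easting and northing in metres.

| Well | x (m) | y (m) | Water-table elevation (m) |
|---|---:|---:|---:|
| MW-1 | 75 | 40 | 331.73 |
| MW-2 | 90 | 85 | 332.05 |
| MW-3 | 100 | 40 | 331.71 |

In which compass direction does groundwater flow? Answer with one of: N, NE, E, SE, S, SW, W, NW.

S

Taking MW-1 as reference: MW-2−MW-1 = (15, 45, +0.32); MW-3−MW-1 = (25, 0, -0.02).
Determinant of the coordinate differences = 15·0 − 25·45 = -1125.
∂h/∂x = [(+0.32)·0 − (-0.02)·45] / -1125 = -0.0008000
∂h/∂y = [15·(-0.02) − 25·(+0.32)] / -1125 = +0.007378
Flow = −∇h = (+0.0008000 east, -0.007378 north), which points south.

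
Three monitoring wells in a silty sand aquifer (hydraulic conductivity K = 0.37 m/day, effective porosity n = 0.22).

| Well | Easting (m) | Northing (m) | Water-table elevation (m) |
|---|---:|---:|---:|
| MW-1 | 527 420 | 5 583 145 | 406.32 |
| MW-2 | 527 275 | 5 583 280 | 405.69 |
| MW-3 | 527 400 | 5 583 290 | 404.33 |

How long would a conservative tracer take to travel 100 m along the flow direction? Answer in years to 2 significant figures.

9.1 years

With h = a·x + b·y + c and MW-1 as origin, the differences give:
  (-145)·a + 135·b = -0.63
  (-20)·a + 145·b = -1.99
Eliminate b (×145 and ×135, subtract): -18325·a = 177.300 → a = ∂h/∂x = -0.009675
Back-substitute: b = ∂h/∂y = -0.01506.
|∇h| = √(-0.009675² + -0.01506²) = 0.0179
Seepage velocity v = K·i/n = 0.37 × 0.0179 / 0.22 = 0.0301 m/day.
t = 100 / 0.0301 = 3322 days = 9.1 years.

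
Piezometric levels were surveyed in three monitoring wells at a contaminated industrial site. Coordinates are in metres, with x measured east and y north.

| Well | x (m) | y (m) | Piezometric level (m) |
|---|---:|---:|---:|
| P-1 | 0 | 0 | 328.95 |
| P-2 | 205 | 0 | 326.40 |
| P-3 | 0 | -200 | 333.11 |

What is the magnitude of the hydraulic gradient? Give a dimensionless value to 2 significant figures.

0.024

∂h/∂x = (326.40 − 328.95) / (205 − 0) = -0.01244
∂h/∂y = (333.11 − 328.95) / (-200 − 0) = -0.02080
|∇h| = √(-0.01244² + -0.02080²) = 0.02424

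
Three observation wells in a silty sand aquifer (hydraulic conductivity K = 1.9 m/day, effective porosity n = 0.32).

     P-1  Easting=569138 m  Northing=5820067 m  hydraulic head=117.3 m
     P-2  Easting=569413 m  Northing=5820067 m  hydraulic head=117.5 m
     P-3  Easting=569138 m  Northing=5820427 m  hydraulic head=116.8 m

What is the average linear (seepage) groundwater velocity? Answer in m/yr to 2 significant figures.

∂h/∂x = (117.5 − 117.3) / (569413 − 569138) = +0.0007273
∂h/∂y = (116.8 − 117.3) / (5820427 − 5820067) = -0.001389
|∇h| = √(0.0007273² + -0.001389²) = 0.001568
Seepage velocity v = K·i/n = 1.9 × 0.001568 / 0.32 = 0.00931 m/day = 3.4 m/yr.

3.4 m/yr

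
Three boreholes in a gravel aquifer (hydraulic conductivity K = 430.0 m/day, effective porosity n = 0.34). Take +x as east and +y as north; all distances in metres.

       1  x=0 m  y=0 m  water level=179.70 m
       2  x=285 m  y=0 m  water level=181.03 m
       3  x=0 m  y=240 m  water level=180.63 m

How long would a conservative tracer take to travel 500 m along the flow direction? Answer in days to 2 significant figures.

65 days

∂h/∂x = (181.03 − 179.70) / (285 − 0) = +0.004667
∂h/∂y = (180.63 − 179.70) / (240 − 0) = +0.003875
|∇h| = √(0.004667² + 0.003875²) = 0.006066
Seepage velocity v = K·i/n = 430.0 × 0.006066 / 0.34 = 7.672 m/day.
t = 500 / 7.672 = 65.17 days.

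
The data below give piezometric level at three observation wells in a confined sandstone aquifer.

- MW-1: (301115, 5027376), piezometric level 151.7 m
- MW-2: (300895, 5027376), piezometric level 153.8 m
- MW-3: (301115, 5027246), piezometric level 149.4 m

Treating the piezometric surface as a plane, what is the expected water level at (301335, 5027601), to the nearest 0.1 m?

∂h/∂x = (153.8 − 151.7) / (300895 − 301115) = -0.009545
∂h/∂y = (149.4 − 151.7) / (5027246 − 5027376) = +0.01769
h(301335, 5027601) = 151.7 + (-0.009545)·(220) + (+0.01769)·(225) = 151.7 -2.100 +3.981 = 153.581 m.

153.6 m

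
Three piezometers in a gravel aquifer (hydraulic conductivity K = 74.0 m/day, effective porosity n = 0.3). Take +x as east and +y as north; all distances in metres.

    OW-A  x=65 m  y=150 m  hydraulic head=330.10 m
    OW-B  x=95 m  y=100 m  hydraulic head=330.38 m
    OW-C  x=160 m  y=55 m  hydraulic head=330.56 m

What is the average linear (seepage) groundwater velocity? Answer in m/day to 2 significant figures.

With h = a·x + b·y + c and OW-A as origin, the differences give:
  30·a + (-50)·b = +0.28
  95·a + (-95)·b = +0.46
Eliminate b (×(-95) and ×(-50), subtract): 1900·a = -3.600 → a = ∂h/∂x = -0.001895
Back-substitute: b = ∂h/∂y = -0.006737.
|∇h| = √(-0.001895² + -0.006737²) = 0.006998
Seepage velocity v = K·i/n = 74.0 × 0.006998 / 0.3 = 1.726 m/day.

1.7 m/day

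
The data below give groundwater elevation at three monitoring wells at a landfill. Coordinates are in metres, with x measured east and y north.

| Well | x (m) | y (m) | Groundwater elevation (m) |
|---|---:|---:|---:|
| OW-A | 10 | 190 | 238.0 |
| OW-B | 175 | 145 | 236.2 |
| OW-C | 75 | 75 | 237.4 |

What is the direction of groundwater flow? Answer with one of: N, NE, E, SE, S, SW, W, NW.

E

With h = a·x + b·y + c and OW-A as origin, the differences give:
  165·a + (-45)·b = -1.8
  65·a + (-115)·b = -0.6
Eliminate b (×(-115) and ×(-45), subtract): -16050·a = 180.00 → a = ∂h/∂x = -0.01121
Back-substitute: b = ∂h/∂y = -0.001121.
Flow = −∇h = (+0.01121 east, +0.001121 north), which points east.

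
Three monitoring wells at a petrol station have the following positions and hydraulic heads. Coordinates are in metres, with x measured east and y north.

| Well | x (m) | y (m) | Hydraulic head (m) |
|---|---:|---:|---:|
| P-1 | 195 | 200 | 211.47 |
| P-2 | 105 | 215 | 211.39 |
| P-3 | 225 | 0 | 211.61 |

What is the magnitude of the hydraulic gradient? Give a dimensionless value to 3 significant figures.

Taking P-1 as reference: P-2−P-1 = (-90, 15, -0.08); P-3−P-1 = (30, -200, +0.14).
Determinant of the coordinate differences = (-90)·(-200) − 30·15 = 17550.
∂h/∂x = [(-0.08)·(-200) − (+0.14)·15] / 17550 = +0.0007920
∂h/∂y = [(-90)·(+0.14) − 30·(-0.08)] / 17550 = -0.0005812
|∇h| = √(0.0007920² + -0.0005812²) = 0.0009824

0.000982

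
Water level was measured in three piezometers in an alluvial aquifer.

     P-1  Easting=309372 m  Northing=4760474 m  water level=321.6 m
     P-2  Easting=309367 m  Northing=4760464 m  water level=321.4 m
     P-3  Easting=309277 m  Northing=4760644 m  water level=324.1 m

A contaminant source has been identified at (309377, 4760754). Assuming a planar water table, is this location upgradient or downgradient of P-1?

Taking P-1 as reference: P-2−P-1 = (-5, -10, -0.2); P-3−P-1 = (-95, 170, +2.5).
Determinant of the coordinate differences = (-5)·170 − (-95)·(-10) = -1800.
∂h/∂x = [(-0.2)·170 − (+2.5)·(-10)] / -1800 = +0.005000
∂h/∂y = [(-5)·(+2.5) − (-95)·(-0.2)] / -1800 = +0.01750
Head at (309377, 4760754) = 321.6 + (+0.005000)·(5) + (+0.01750)·(280) = 326.52 m.
That is higher than the 321.6 m at P-1, so the point is upgradient.

upgradient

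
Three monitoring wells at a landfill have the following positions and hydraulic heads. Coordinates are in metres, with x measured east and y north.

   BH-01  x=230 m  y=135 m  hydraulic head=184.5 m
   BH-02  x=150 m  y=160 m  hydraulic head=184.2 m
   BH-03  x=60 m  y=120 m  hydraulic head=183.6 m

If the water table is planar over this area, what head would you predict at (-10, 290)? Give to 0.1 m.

Three-point gradient (reference BH-01): Δ to BH-02 = (-80, 25, -0.3), Δ to BH-03 = (-170, -15, -0.9).
∂h/∂x = +0.004954, ∂h/∂y = +0.003853 (det = 5450).
h(-10, 290) = 184.5 + (+0.004954)·(-240) + (+0.003853)·(155) = 184.5 -1.189 +0.597 = 183.908 m.

183.9 m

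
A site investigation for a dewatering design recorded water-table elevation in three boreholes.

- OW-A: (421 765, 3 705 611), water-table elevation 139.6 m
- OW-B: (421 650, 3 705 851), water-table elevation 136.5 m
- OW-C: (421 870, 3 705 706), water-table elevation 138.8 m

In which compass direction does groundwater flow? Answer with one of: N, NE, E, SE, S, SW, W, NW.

Differences from OW-A: to OW-B (Δx, Δy, Δh) = (-115, 240, -3.1); to OW-C = (105, 95, -0.8).
Determinant of the coordinate differences = (-115)·95 − 105·240 = -36125.
∂h/∂x = [(-3.1)·95 − (-0.8)·240] / -36125 = +0.002837
∂h/∂y = [(-115)·(-0.8) − 105·(-3.1)] / -36125 = -0.01156
Flow = −∇h = (-0.002837 east, +0.01156 north), which points north.

N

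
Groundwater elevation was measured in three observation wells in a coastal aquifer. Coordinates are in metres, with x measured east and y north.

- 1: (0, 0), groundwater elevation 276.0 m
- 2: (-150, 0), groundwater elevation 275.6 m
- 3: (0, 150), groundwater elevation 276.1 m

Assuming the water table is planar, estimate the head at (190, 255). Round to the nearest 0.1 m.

∂h/∂x = (275.6 − 276.0) / (-150 − 0) = +0.002667
∂h/∂y = (276.1 − 276.0) / (150 − 0) = +0.0006667
h(190, 255) = 276.0 + (+0.002667)·(190) + (+0.0006667)·(255) = 276.0 +0.507 +0.170 = 276.677 m.

276.7 m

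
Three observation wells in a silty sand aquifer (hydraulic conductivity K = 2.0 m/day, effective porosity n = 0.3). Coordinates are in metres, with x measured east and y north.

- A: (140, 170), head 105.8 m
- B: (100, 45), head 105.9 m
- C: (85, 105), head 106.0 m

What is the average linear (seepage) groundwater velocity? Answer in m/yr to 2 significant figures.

Three-point gradient (reference A): Δ to B = (-40, -125, +0.1), Δ to C = (-55, -65, +0.2).
∂h/∂x = -0.004327, ∂h/∂y = +0.0005848 (det = -4275).
|∇h| = √(-0.004327² + 0.0005848²) = 0.004366
Seepage velocity v = K·i/n = 2.0 × 0.004366 / 0.3 = 0.02911 m/day = 10.63 m/yr.

11 m/yr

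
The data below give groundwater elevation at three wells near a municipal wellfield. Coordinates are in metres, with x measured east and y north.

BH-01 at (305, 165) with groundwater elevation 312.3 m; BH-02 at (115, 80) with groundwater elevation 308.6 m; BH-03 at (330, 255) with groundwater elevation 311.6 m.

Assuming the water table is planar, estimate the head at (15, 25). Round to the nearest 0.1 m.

306.8 m

With h = a·x + b·y + c and BH-01 as origin, the differences give:
  (-190)·a + (-85)·b = -3.7
  25·a + 90·b = -0.7
Eliminate b (×90 and ×(-85), subtract): -14975·a = -392.50 → a = ∂h/∂x = +0.02621
Back-substitute: b = ∂h/∂y = -0.01506.
h(15, 25) = 312.3 + (+0.02621)·(-290) + (-0.01506)·(-140) = 312.3 -7.601 +2.108 = 306.807 m.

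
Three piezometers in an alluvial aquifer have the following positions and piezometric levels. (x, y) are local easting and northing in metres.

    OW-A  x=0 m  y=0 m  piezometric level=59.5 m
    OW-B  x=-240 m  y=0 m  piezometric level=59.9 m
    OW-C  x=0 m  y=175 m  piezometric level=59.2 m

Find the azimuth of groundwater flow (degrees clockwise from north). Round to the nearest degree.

044°

∂h/∂x = (59.9 − 59.5) / (-240 − 0) = -0.001667
∂h/∂y = (59.2 − 59.5) / (175 − 0) = -0.001714
Flow direction (−∇h) has components (+0.001667 E, +0.001714 N).
Azimuth = atan2(E, N) = atan2(+0.001667, +0.001714) = 44.2° ≈ 044°.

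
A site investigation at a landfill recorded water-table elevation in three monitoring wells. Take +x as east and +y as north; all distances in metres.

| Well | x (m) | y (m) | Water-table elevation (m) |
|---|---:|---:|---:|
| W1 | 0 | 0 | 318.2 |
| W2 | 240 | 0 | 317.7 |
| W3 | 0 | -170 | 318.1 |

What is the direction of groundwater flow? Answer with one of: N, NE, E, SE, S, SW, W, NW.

∂h/∂x = (317.7 − 318.2) / (240 − 0) = -0.002083
∂h/∂y = (318.1 − 318.2) / (-170 − 0) = +0.0005882
Flow = −∇h = (+0.002083 east, -0.0005882 north), which points east.

E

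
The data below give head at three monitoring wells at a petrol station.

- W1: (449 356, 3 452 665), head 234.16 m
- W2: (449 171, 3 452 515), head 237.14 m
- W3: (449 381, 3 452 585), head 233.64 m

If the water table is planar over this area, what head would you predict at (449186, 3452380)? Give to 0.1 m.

Taking W1 as reference: W2−W1 = (-185, -150, +2.98); W3−W1 = (25, -80, -0.52).
Determinant of the coordinate differences = (-185)·(-80) − 25·(-150) = 18550.
∂h/∂x = [(+2.98)·(-80) − (-0.52)·(-150)] / 18550 = -0.01706
∂h/∂y = [(-185)·(-0.52) − 25·(+2.98)] / 18550 = +0.001170
h(449186, 3452380) = 234.16 + (-0.01706)·(-170) + (+0.001170)·(-285) = 234.16 +2.900 -0.333 = 236.726 m.

236.7 m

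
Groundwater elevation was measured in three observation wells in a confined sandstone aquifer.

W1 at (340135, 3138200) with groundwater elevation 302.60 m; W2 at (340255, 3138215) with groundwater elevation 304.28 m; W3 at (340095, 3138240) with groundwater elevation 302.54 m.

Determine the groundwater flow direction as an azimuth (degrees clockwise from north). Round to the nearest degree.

Three-point gradient (reference W1): Δ to W2 = (120, 15, +1.68), Δ to W3 = (-40, 40, -0.06).
∂h/∂x = +0.01261, ∂h/∂y = +0.01111 (det = 5400).
Flow direction (−∇h) has components (-0.01261 E, -0.01111 N).
Azimuth = atan2(E, N) = atan2(-0.01261, -0.01111) = 228.6° ≈ 229°.

229°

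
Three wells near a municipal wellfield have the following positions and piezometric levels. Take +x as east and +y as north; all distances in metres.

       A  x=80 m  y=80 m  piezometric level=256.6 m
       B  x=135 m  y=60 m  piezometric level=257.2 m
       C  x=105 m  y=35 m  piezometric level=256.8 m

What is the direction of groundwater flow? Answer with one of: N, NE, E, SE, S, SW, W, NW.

With h = a·x + b·y + c and A as origin, the differences give:
  55·a + (-20)·b = +0.6
  25·a + (-45)·b = +0.2
Eliminate b (×(-45) and ×(-20), subtract): -1975·a = -23.00 → a = ∂h/∂x = +0.01165
Back-substitute: b = ∂h/∂y = +0.002025.
Flow = −∇h = (-0.01165 east, -0.002025 north), which points west.

W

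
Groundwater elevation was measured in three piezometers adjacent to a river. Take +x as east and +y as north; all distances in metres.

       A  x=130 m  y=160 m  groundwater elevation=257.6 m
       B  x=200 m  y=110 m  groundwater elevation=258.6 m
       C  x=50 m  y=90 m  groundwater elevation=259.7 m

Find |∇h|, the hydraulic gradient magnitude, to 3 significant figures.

Differences from A: to B (Δx, Δy, Δh) = (70, -50, +1.0); to C = (-80, -70, +2.1).
Determinant of the coordinate differences = 70·(-70) − (-80)·(-50) = -8900.
∂h/∂x = [(+1.0)·(-70) − (+2.1)·(-50)] / -8900 = -0.003933
∂h/∂y = [70·(+2.1) − (-80)·(+1.0)] / -8900 = -0.02551
|∇h| = √(-0.003933² + -0.02551²) = 0.02581

0.0258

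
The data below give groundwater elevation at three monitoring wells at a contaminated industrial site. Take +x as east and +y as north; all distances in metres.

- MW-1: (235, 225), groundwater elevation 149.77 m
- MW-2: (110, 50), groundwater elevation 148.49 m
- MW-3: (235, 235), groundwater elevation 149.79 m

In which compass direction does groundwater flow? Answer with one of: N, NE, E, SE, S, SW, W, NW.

W

With h = a·x + b·y + c and MW-1 as origin, the differences give:
  (-125)·a + (-175)·b = -1.28
  0·a + 10·b = +0.02
Eliminate b (×10 and ×(-175), subtract): -1250·a = -9.300 → a = ∂h/∂x = +0.007440
Back-substitute: b = ∂h/∂y = +0.002000.
Flow = −∇h = (-0.007440 east, -0.002000 north), which points west.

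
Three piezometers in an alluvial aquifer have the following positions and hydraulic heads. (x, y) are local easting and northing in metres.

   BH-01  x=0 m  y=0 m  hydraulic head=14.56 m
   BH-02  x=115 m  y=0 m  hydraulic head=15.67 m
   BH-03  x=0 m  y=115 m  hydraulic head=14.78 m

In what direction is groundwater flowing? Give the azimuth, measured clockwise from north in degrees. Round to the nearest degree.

∂h/∂x = (15.67 − 14.56) / (115 − 0) = +0.009652
∂h/∂y = (14.78 − 14.56) / (115 − 0) = +0.001913
Flow direction (−∇h) has components (-0.009652 E, -0.001913 N).
Azimuth = atan2(E, N) = atan2(-0.009652, -0.001913) = 258.8° ≈ 259°.

259°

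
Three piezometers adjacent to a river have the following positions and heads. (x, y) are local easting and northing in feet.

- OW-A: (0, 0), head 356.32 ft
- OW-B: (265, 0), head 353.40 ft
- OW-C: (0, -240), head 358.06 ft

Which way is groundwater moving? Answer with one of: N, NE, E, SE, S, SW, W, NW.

∂h/∂x = (353.40 − 356.32) / (265 − 0) = -0.01102
∂h/∂y = (358.06 − 356.32) / (-240 − 0) = -0.007250
Flow = −∇h = (+0.01102 east, +0.007250 north), which points northeast.

NE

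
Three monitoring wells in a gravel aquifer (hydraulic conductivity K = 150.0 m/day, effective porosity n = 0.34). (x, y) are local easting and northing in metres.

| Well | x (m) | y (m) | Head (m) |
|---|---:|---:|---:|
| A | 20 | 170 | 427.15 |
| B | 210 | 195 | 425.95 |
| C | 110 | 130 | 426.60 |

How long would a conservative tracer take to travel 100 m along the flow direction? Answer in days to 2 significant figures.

36 days

Differences from A: to B (Δx, Δy, Δh) = (190, 25, -1.20); to C = (90, -40, -0.55).
Solve a·Δx + b·Δy = Δh: det = 190·(-40) − 90·25 = -9850.
∂h/∂x = [(-1.20)·(-40) − (-0.55)·25] / -9850 = -0.006269
∂h/∂y = [190·(-0.55) − 90·(-1.20)] / -9850 = -0.0003553
|∇h| = √(-0.006269² + -0.0003553²) = 0.006279
Seepage velocity v = K·i/n = 150.0 × 0.006279 / 0.34 = 2.77 m/day.
t = 100 / 2.77 = 36.1 days.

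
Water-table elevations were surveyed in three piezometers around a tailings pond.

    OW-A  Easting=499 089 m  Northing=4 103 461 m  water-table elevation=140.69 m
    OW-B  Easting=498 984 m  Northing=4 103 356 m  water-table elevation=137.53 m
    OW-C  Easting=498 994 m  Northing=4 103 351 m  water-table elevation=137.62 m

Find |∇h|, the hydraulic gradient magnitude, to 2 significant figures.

Taking OW-A as reference: OW-B−OW-A = (-105, -105, -3.16); OW-C−OW-A = (-95, -110, -3.07).
Determinant of the coordinate differences = (-105)·(-110) − (-95)·(-105) = 1575.
∂h/∂x = [(-3.16)·(-110) − (-3.07)·(-105)] / 1575 = +0.01603
∂h/∂y = [(-105)·(-3.07) − (-95)·(-3.16)] / 1575 = +0.01406
|∇h| = √(0.01603² + 0.01406²) = 0.02132

0.021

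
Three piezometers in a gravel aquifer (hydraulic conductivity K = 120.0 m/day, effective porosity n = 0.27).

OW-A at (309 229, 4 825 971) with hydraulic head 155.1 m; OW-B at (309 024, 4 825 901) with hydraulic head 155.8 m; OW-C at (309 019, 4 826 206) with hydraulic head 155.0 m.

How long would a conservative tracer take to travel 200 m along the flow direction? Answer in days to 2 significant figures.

With h = a·x + b·y + c and OW-A as origin, the differences give:
  (-205)·a + (-70)·b = +0.7
  (-210)·a + 235·b = -0.1
Eliminate b (×235 and ×(-70), subtract): -62875·a = 157.50 → a = ∂h/∂x = -0.002505
Back-substitute: b = ∂h/∂y = -0.002664.
|∇h| = √(-0.002505² + -0.002664²) = 0.003657
Seepage velocity v = K·i/n = 120.0 × 0.003657 / 0.27 = 1.625 m/day.
t = 200 / 1.625 = 123.1 days.

120 days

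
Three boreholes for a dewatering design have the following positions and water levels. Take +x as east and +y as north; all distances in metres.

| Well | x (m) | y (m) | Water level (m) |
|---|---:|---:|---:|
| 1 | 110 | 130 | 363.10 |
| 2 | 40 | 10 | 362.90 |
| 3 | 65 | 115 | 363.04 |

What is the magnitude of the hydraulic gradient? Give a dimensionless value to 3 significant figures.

With h = a·x + b·y + c and 1 as origin, the differences give:
  (-70)·a + (-120)·b = -0.20
  (-45)·a + (-15)·b = -0.06
Eliminate b (×(-15) and ×(-120), subtract): -4350·a = -4.200 → a = ∂h/∂x = +0.0009655
Back-substitute: b = ∂h/∂y = +0.001103.
|∇h| = √(0.0009655² + 0.001103²) = 0.001466

0.00147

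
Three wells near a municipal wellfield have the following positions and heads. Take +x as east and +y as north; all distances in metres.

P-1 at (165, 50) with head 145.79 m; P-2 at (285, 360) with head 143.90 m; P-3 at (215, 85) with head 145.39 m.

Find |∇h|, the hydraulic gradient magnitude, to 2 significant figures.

Taking P-1 as reference: P-2−P-1 = (120, 310, -1.89); P-3−P-1 = (50, 35, -0.40).
Determinant of the coordinate differences = 120·35 − 50·310 = -11300.
∂h/∂x = [(-1.89)·35 − (-0.40)·310] / -11300 = -0.005119
∂h/∂y = [120·(-0.40) − 50·(-1.89)] / -11300 = -0.004115
|∇h| = √(-0.005119² + -0.004115²) = 0.006568

0.0066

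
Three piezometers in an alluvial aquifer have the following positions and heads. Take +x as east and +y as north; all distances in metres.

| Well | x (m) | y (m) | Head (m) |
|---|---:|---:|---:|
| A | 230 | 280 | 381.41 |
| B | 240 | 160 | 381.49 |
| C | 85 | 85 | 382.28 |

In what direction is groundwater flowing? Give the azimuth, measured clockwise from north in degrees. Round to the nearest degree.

077°

Taking A as reference: B−A = (10, -120, +0.08); C−A = (-145, -195, +0.87).
Determinant of the coordinate differences = 10·(-195) − (-145)·(-120) = -19350.
∂h/∂x = [(+0.08)·(-195) − (+0.87)·(-120)] / -19350 = -0.004589
∂h/∂y = [10·(+0.87) − (-145)·(+0.08)] / -19350 = -0.001049
Flow direction (−∇h) has components (+0.004589 E, +0.001049 N).
Azimuth = atan2(E, N) = atan2(+0.004589, +0.001049) = 77.1° ≈ 077°.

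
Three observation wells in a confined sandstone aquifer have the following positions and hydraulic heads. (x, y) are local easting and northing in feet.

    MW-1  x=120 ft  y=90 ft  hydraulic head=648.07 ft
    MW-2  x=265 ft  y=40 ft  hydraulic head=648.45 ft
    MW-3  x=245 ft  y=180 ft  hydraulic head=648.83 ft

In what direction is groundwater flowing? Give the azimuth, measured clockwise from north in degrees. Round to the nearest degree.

229°

Taking MW-1 as reference: MW-2−MW-1 = (145, -50, +0.38); MW-3−MW-1 = (125, 90, +0.76).
Determinant of the coordinate differences = 145·90 − 125·(-50) = 19300.
∂h/∂x = [(+0.38)·90 − (+0.76)·(-50)] / 19300 = +0.003741
∂h/∂y = [145·(+0.76) − 125·(+0.38)] / 19300 = +0.003249
Flow direction (−∇h) has components (-0.003741 E, -0.003249 N).
Azimuth = atan2(E, N) = atan2(-0.003741, -0.003249) = 229.0° ≈ 229°.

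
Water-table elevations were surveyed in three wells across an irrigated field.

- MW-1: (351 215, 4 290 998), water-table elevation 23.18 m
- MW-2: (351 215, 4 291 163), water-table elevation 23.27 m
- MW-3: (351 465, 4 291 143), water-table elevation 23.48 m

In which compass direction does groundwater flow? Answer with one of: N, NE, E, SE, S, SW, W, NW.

With h = a·x + b·y + c and MW-1 as origin, the differences give:
  0·a + 165·b = +0.09
  250·a + 145·b = +0.30
Eliminate b (×145 and ×165, subtract): -41250·a = -36.450 → a = ∂h/∂x = +0.0008836
Back-substitute: b = ∂h/∂y = +0.0005455.
Flow = −∇h = (-0.0008836 east, -0.0005455 north), which points southwest.

SW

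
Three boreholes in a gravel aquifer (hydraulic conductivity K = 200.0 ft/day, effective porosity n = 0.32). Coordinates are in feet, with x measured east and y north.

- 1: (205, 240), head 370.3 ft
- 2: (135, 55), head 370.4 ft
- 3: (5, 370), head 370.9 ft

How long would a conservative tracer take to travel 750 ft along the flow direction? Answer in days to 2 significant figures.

440 days

With h = a·x + b·y + c and 1 as origin, the differences give:
  (-70)·a + (-185)·b = +0.1
  (-200)·a + 130·b = +0.6
Eliminate b (×130 and ×(-185), subtract): -46100·a = 124.00 → a = ∂h/∂x = -0.002690
Back-substitute: b = ∂h/∂y = +0.0004772.
|∇h| = √(-0.002690² + 0.0004772²) = 0.002732
Seepage velocity v = K·i/n = 200.0 × 0.002732 / 0.32 = 1.708 ft/day.
t = 750 / 1.708 = 439.1 days.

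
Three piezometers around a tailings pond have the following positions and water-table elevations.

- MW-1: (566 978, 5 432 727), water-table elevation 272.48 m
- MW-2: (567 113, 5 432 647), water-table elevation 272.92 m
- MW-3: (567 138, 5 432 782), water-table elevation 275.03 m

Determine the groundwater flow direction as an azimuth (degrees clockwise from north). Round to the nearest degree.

Taking MW-1 as reference: MW-2−MW-1 = (135, -80, +0.44); MW-3−MW-1 = (160, 55, +2.55).
Determinant of the coordinate differences = 135·55 − 160·(-80) = 20225.
∂h/∂x = [(+0.44)·55 − (+2.55)·(-80)] / 20225 = +0.01128
∂h/∂y = [135·(+2.55) − 160·(+0.44)] / 20225 = +0.01354
Flow direction (−∇h) has components (-0.01128 E, -0.01354 N).
Azimuth = atan2(E, N) = atan2(-0.01128, -0.01354) = 219.8° ≈ 220°.

220°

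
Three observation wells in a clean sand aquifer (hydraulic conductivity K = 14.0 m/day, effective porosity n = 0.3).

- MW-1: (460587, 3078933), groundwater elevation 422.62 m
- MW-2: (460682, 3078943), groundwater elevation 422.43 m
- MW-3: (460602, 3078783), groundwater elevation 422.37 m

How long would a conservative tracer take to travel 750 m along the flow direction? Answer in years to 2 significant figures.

Differences from MW-1: to MW-2 (Δx, Δy, Δh) = (95, 10, -0.19); to MW-3 = (15, -150, -0.25).
Determinant of the coordinate differences = 95·(-150) − 15·10 = -14400.
∂h/∂x = [(-0.19)·(-150) − (-0.25)·10] / -14400 = -0.002153
∂h/∂y = [95·(-0.25) − 15·(-0.19)] / -14400 = +0.001451
|∇h| = √(-0.002153² + 0.001451²) = 0.002596
Seepage velocity v = K·i/n = 14.0 × 0.002596 / 0.3 = 0.1211 m/day.
t = 750 / 0.1211 = 6193 days = 17 years.

17 years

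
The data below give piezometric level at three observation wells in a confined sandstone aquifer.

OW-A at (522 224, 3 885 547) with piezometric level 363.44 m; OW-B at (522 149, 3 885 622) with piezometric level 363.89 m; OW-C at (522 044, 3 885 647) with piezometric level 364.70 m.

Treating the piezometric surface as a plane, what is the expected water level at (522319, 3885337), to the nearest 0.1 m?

With h = a·x + b·y + c and OW-A as origin, the differences give:
  (-75)·a + 75·b = +0.45
  (-180)·a + 100·b = +1.26
Eliminate b (×100 and ×75, subtract): 6000·a = -49.500 → a = ∂h/∂x = -0.008250
Back-substitute: b = ∂h/∂y = -0.002250.
h(522319, 3885337) = 363.44 + (-0.008250)·(95) + (-0.002250)·(-210) = 363.44 -0.784 +0.473 = 363.129 m.

363.1 m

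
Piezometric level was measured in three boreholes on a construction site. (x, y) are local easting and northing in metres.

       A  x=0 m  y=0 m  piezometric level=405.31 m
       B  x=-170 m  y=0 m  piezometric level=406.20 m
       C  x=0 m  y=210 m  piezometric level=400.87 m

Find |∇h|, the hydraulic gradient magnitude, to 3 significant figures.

0.0218

∂h/∂x = (406.20 − 405.31) / (-170 − 0) = -0.005235
∂h/∂y = (400.87 − 405.31) / (210 − 0) = -0.02114
|∇h| = √(-0.005235² + -0.02114²) = 0.02178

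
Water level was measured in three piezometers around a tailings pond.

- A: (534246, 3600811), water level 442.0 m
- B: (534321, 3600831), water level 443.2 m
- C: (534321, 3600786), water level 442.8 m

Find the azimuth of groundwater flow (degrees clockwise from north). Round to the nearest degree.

237°

Differences from A: to B (Δx, Δy, Δh) = (75, 20, +1.2); to C = (75, -25, +0.8).
Determinant of the coordinate differences = 75·(-25) − 75·20 = -3375.
∂h/∂x = [(+1.2)·(-25) − (+0.8)·20] / -3375 = +0.01363
∂h/∂y = [75·(+0.8) − 75·(+1.2)] / -3375 = +0.008889
Flow direction (−∇h) has components (-0.01363 E, -0.008889 N).
Azimuth = atan2(E, N) = atan2(-0.01363, -0.008889) = 236.9° ≈ 237°.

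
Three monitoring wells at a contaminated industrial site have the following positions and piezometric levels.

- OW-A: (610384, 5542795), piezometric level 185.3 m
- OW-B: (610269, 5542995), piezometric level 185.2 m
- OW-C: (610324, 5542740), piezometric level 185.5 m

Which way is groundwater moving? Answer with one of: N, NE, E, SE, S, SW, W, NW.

Three-point gradient (reference OW-A): Δ to OW-B = (-115, 200, -0.1), Δ to OW-C = (-60, -55, +0.2).
∂h/∂x = -0.001883, ∂h/∂y = -0.001583 (det = 18325).
Flow = −∇h = (+0.001883 east, +0.001583 north), which points northeast.

NE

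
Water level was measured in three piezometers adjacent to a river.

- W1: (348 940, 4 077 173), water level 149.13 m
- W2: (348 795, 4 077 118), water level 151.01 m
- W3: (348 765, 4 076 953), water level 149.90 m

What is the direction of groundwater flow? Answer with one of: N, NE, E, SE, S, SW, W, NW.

With h = a·x + b·y + c and W1 as origin, the differences give:
  (-145)·a + (-55)·b = +1.88
  (-175)·a + (-220)·b = +0.77
Eliminate b (×(-220) and ×(-55), subtract): 22275·a = -371.250 → a = ∂h/∂x = -0.01667
Back-substitute: b = ∂h/∂y = +0.009758.
Flow = −∇h = (+0.01667 east, -0.009758 north), which points southeast.

SE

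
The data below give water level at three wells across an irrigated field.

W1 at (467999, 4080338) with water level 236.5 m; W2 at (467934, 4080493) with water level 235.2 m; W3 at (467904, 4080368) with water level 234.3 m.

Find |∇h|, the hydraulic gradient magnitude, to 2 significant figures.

Differences from W1: to W2 (Δx, Δy, Δh) = (-65, 155, -1.3); to W3 = (-95, 30, -2.2).
Solve a·Δx + b·Δy = Δh: det = (-65)·30 − (-95)·155 = 12775.
∂h/∂x = [(-1.3)·30 − (-2.2)·155] / 12775 = +0.02364
∂h/∂y = [(-65)·(-2.2) − (-95)·(-1.3)] / 12775 = +0.001526
|∇h| = √(0.02364² + 0.001526²) = 0.02369

0.024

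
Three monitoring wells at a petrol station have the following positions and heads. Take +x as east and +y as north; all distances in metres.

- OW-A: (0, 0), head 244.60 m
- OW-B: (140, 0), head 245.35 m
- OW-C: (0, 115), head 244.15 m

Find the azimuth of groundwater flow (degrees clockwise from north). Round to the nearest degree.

306°

∂h/∂x = (245.35 − 244.60) / (140 − 0) = +0.005357
∂h/∂y = (244.15 − 244.60) / (115 − 0) = -0.003913
Flow direction (−∇h) has components (-0.005357 E, +0.003913 N).
Azimuth = atan2(E, N) = atan2(-0.005357, +0.003913) = 306.1° ≈ 306°.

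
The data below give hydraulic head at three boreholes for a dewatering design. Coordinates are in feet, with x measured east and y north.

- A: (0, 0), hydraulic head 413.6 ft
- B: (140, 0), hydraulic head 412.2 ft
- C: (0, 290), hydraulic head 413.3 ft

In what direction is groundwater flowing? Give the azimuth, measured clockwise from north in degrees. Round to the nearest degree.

∂h/∂x = (412.2 − 413.6) / (140 − 0) = -0.01000
∂h/∂y = (413.3 − 413.6) / (290 − 0) = -0.001034
Flow direction (−∇h) has components (+0.01000 E, +0.001034 N).
Azimuth = atan2(E, N) = atan2(+0.01000, +0.001034) = 84.1° ≈ 084°.

084°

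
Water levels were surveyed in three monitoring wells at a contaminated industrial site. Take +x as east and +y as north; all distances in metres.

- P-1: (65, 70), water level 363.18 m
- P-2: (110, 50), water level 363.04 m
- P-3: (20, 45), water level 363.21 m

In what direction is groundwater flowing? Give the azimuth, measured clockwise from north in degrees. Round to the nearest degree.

Differences from P-1: to P-2 (Δx, Δy, Δh) = (45, -20, -0.14); to P-3 = (-45, -25, +0.03).
Determinant of the coordinate differences = 45·(-25) − (-45)·(-20) = -2025.
∂h/∂x = [(-0.14)·(-25) − (+0.03)·(-20)] / -2025 = -0.002025
∂h/∂y = [45·(+0.03) − (-45)·(-0.14)] / -2025 = +0.002444
Flow direction (−∇h) has components (+0.002025 E, -0.002444 N).
Azimuth = atan2(E, N) = atan2(+0.002025, -0.002444) = 140.4° ≈ 140°.

140°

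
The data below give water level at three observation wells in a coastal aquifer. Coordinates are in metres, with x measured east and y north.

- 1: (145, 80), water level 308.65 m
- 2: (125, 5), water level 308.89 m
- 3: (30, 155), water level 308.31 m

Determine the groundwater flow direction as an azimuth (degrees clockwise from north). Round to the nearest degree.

348°

With h = a·x + b·y + c and 1 as origin, the differences give:
  (-20)·a + (-75)·b = +0.24
  (-115)·a + 75·b = -0.34
Eliminate b (×75 and ×(-75), subtract): -10125·a = -7.500 → a = ∂h/∂x = +0.0007407
Back-substitute: b = ∂h/∂y = -0.003398.
Flow direction (−∇h) has components (-0.0007407 E, +0.003398 N).
Azimuth = atan2(E, N) = atan2(-0.0007407, +0.003398) = 347.7° ≈ 348°.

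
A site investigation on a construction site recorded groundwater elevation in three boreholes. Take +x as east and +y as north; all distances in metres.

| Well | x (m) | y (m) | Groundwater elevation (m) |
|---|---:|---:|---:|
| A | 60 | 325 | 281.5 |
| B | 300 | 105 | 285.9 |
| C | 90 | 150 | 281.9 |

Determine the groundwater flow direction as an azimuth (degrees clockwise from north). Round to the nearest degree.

Differences from A: to B (Δx, Δy, Δh) = (240, -220, +4.4); to C = (30, -175, +0.4).
Determinant of the coordinate differences = 240·(-175) − 30·(-220) = -35400.
∂h/∂x = [(+4.4)·(-175) − (+0.4)·(-220)] / -35400 = +0.01927
∂h/∂y = [240·(+0.4) − 30·(+4.4)] / -35400 = +0.001017
Flow direction (−∇h) has components (-0.01927 E, -0.001017 N).
Azimuth = atan2(E, N) = atan2(-0.01927, -0.001017) = 267.0° ≈ 267°.

267°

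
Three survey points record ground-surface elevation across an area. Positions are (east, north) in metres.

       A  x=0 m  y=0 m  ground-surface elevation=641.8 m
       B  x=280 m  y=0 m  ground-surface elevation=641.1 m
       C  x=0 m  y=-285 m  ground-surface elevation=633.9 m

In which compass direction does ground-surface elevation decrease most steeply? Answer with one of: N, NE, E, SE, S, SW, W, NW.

S

∂z/∂x = (641.1 − 641.8) / (280 − 0) = -0.002500
∂z/∂y = (633.9 − 641.8) / (-285 − 0) = +0.02772
Steepest decrease is along −∇f = (+0.002500 E, -0.02772 N) → south.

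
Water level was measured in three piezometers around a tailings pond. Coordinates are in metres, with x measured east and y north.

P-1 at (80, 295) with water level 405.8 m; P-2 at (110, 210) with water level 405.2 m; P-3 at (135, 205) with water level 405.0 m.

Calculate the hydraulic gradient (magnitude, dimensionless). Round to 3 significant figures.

0.00843

With h = a·x + b·y + c and P-1 as origin, the differences give:
  30·a + (-85)·b = -0.6
  55·a + (-90)·b = -0.8
Eliminate b (×(-90) and ×(-85), subtract): 1975·a = -14.00 → a = ∂h/∂x = -0.007089
Back-substitute: b = ∂h/∂y = +0.004557.
|∇h| = √(-0.007089² + 0.004557²) = 0.008427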